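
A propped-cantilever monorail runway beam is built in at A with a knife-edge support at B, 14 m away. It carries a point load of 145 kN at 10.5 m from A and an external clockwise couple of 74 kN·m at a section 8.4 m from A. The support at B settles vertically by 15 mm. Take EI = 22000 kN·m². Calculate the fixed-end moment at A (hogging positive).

Take the reaction at B as the redundant and release it; the primary structure is a cantilever fixed at A.
Free-end deflection of the primary structure under the applied loading (downward +):
  point load 145 at a = 10.5: Pa²(3L − a)/(6EI) = 83928/EI
  clockwise couple 74 at a = 8.4: M₀a(2L − a)/(2EI) = 6092/EI
  δ_0 = 90019/EI
Flexibility coefficient — unit upward force at B: δ_{BB} = L³/(3EI) = 914.7/EI.
With EI = 22000 kN·m²: δ_0 = 4.0918 m and δ_{BB} = 0.041576 m/kN.
Compatibility — the beam at B must follow the support down by 0.015 m: δ_0 − R_B·δ_{BB} = 0.015, so R_B = (4.0918 − 0.015)/0.041576 = 98.06 kN.
Moment equilibrium about A: M_A = Σ(load moments about A) − R_B·L = 1596 − 98.06×14 = 223.7 kN·m.

M_A = 223.7 kN·m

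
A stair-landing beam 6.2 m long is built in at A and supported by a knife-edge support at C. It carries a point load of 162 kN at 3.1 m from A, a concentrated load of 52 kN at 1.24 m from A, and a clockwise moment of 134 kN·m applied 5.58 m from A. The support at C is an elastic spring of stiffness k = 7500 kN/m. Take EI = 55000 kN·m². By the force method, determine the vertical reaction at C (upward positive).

R_C = 78.4 kN

Release the roller at C. Primary structure: cantilever fixed at A.
Free-end deflection of the primary structure under the applied loading (downward +):
  point load 162 at a = 3.1: Pa²(3L − a)/(6EI) = 4022/EI
  point load 52 at a = 1.24: Pa²(3L − a)/(6EI) = 231.3/EI
  clockwise couple 134 at a = 5.58: M₀a(2L − a)/(2EI) = 2550/EI
  δ_0 = 6803/EI
Flexibility coefficient — unit upward force at C: δ_{CC} = L³/(3EI) = 79.44/EI.
With EI = 55000 kN·m²: δ_0 = 0.12369 m and δ_{CC} = 0.001444 m/kN.
Compatibility — the spring shortens by R_C/k under the reaction it provides: δ_0 − R_C·δ_{CC} = R_C/k. With 1/k = 0.000133 m/kN, R_C = δ_0 / (δ_{CC} + 1/k) = 0.12369 / (0.001444 + 0.000133) = 78.4 kN.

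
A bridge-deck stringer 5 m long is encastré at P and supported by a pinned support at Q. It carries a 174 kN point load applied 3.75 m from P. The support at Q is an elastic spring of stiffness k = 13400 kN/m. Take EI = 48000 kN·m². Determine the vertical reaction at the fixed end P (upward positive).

Take the reaction at Q as the redundant and release it; the primary structure is a cantilever fixed at P.
Free-end deflection of the primary structure under the applied loading (downward +):
  point load 174 at a = 3.75: Pa²(3L − a)/(6EI) = 4588/EI
Tip deflection under a unit load at Q: L³/(3EI) = 41.67/EI.
With EI = 48000 kN·m²: δ_0 = 0.095581 m and δ_{QQ} = 0.000868 m/kN.
Compatibility — the spring shortens by R_Q/k under the reaction it provides: δ_0 − R_Q·δ_{QQ} = R_Q/k. With 1/k = 0.000075 m/kN, R_Q = δ_0 / (δ_{QQ} + 1/k) = 0.095581 / (0.000868 + 0.000075) = 101.4 kN.
Vertical equilibrium: R_P = ΣP − R_Q = 174 − 101.4 = 72.61 kN.

R_P = 72.61 kN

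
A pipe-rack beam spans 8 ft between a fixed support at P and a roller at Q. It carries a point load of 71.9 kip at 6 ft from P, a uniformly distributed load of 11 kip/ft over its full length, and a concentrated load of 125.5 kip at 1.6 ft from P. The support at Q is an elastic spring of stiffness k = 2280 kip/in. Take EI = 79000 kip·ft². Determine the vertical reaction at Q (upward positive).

Take the reaction at Q as the redundant and release it; the primary structure is a cantilever fixed at P.
Deflection at Q on the released cantilever, summing each load's contribution:
  point load 71.9 at a = 6: Pa²(3L − a)/(6EI) = 7765/EI
  UDL 11: wL⁴/(8EI) = 5632/EI
  point load 125.5 at a = 1.6: Pa²(3L − a)/(6EI) = 1199/EI
  δ_0 = 14597/EI
Flexibility coefficient — unit upward force at Q: δ_{QQ} = L³/(3EI) = 170.7/EI.
With EI = 79000 kip·ft²: δ_0 = 0.18477 ft and δ_{QQ} = 0.00216 ft/kip.
Compatibility — the spring shortens by R_Q/k under the reaction it provides: δ_0 − R_Q·δ_{QQ} = R_Q/k. With 1/k = 1/(2280×12) ft/kip = 0.000037 ft/kip, R_Q = δ_0 / (δ_{QQ} + 1/k) = 0.18477 / (0.00216 + 0.000037) = 84.1 kip.

R_Q = 84.1 kip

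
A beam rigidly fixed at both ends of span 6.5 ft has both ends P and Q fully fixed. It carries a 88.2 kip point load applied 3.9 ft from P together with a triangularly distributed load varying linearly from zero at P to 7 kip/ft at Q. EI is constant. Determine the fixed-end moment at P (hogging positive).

Take the two fixed-end moments M_P, M_Q as redundants; the released structure is the simple span PQ.
On the primary (simply-supported) span, the end slopes from the loading are:
  at P: point load 88.2 at a = 3.9: Pab(L + b)/(6LEI) = 208.7/EI
  at Q: point load 88.2 at a = 3.9: Pab(L + a)/(6LEI) = 238.5/EI
  at P: triangular load, peak 7: 7w₀L³/(360EI) = 37.38/EI
  at Q: triangular load, peak 7: w₀L³/(45EI) = 42.72/EI
  θ_P0 = 246.1/EI,  θ_Q0 = 281.2/EI
Flexibility coefficients: a unit moment at one end gives L/(3EI) there and L/(6EI) at the far end, so f₁₁ = f₂₂ = 2.167/EI and f₁₂ = f₂₁ = 1.083/EI.
Compatibility — zero rotation at each built-in end:
  2.167 M_P + 1.083 M_Q = 246.1
  1.083 M_P + 2.167 M_Q = 281.2
Solving the pair gives M_P = 64.9 kip·ft and M_Q = 97.34 kip·ft (hogging).

M_P = 64.9 kip·ft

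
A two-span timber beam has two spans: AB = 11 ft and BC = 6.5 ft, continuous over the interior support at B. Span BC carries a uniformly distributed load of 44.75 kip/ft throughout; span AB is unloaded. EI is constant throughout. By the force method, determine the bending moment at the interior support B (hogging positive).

Release continuity at B by inserting a hinge; the redundant is the internal moment M_B. The primary structure is two simply-supported spans AB and BC.
Discontinuity in slope at B on the released structure — sum the simple-span end rotations:
  span BC: UDL 44.75: wL³/(24EI) = 512.1/EI
  relative rotation θ_0 = (0 + 512.1)/EI = 512.1/EI
A unit hogging moment at B produces rotation L₁/(3EI) + L₂/(3EI) = 5.833/EI.
Slope continuity at B: θ_0 = M_B·5.833/EI, so M_B = 512.1/5.833 = 87.78 kip·ft (hogging).

M_B = 87.78 kip·ft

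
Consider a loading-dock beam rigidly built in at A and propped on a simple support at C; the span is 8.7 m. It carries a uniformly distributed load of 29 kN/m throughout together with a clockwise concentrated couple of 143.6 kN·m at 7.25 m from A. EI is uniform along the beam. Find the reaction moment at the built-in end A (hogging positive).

Release the roller at C. Primary structure: cantilever fixed at A.
Free-end deflection of the primary structure under the applied loading (downward +):
  UDL 29: wL⁴/(8EI) = 20768/EI
  clockwise couple 143.6 at a = 7.25: M₀a(2L − a)/(2EI) = 5284/EI
  δ_0 = 26051/EI
Tip deflection under a unit load at C: L³/(3EI) = 219.5/EI.
The prop prevents deflection at C: R_C = δ_0/δ_{CC} = 26051/219.5 = 118.7 kN.
Moment equilibrium about A: M_A = Σ(load moments about A) − R_C·L = 1241 − 118.7×8.7 = 208.6 kN·m.

M_A = 208.6 kN·m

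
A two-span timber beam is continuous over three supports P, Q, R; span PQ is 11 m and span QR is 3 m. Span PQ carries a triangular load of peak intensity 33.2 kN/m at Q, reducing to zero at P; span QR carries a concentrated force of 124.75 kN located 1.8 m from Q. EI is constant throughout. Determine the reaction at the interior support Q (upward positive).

R_Q = 266.6 kN

Insert a hinge at Q; M_Q is the redundant, and each span becomes simply supported.
Discontinuity in slope at Q on the released structure — sum the simple-span end rotations:
  span PQ: triangular load, peak 33.2: w₀L³/(45EI) = 982/EI
  span QR: point load 124.75 at a = 1.8: Pab(L + b)/(6LEI) = 62.87/EI
  relative rotation θ_0 = (982 + 62.87)/EI = 1045/EI
A unit hogging moment at Q produces rotation L₁/(3EI) + L₂/(3EI) = 4.667/EI.
Compatibility: M_Q·(L₁+L₂)/(3EI) = θ_0, giving M_Q = 223.9 kN·m (hogging).
Span PQ, ΣM about P with M_Q applied at Q: R_Q^{PQ}·11 = 1339 + 223.9, so R_Q^{PQ} = 142.1 kN and R_P = 182.6 − 142.1 = 40.51 kN.
Span QR, ΣM about R: R_Q^{QR}·3 = 149.7 + 223.9, so R_Q^{QR} = 124.5 kN and R_R = 124.8 − 124.5 = 0.2174 kN.
R_Q = 142.1 + 124.5 = 266.6 kN.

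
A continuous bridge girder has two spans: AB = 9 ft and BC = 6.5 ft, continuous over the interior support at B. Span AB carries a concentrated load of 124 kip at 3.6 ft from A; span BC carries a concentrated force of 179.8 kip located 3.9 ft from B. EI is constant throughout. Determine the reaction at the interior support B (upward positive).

Insert a hinge at B; M_B is the redundant, and each span becomes simply supported.
Discontinuity in slope at B on the released structure — sum the simple-span end rotations:
  span AB: point load 124 at a = 3.6: Pab(L + a)/(6LEI) = 562.5/EI
  span BC: point load 179.8 at a = 3.9: Pab(L + b)/(6LEI) = 425.4/EI
  relative rotation θ_0 = (562.5 + 425.4)/EI = 987.9/EI
A unit hogging moment at B produces rotation L₁/(3EI) + L₂/(3EI) = 5.167/EI.
Slope continuity at B: θ_0 = M_B·5.167/EI, so M_B = 987.9/5.167 = 191.2 kip·ft (hogging).
Span AB, ΣM about A with M_B applied at B: R_B^{AB}·9 = 446.4 + 191.2, so R_B^{AB} = 70.84 kip and R_A = 124 − 70.84 = 53.16 kip.
Span BC, ΣM about C: R_B^{BC}·6.5 = 467.5 + 191.2, so R_B^{BC} = 101.3 kip and R_C = 179.8 − 101.3 = 78.46 kip.
R_B = 70.84 + 101.3 = 172.2 kip.

R_B = 172.2 kip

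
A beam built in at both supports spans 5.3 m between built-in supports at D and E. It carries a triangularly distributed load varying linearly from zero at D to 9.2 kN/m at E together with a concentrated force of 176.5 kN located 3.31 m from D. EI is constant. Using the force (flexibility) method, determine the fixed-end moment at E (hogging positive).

Release both end moments; the primary structure is a simply-supported span DE with redundants M_D and M_E.
On the primary (simply-supported) span, the end slopes from the loading are:
  at D: triangular load, peak 9.2: 7w₀L³/(360EI) = 26.63/EI
  at E: triangular load, peak 9.2: w₀L³/(45EI) = 30.44/EI
  at D: point load 176.5 at a = 3.31: Pab(L + b)/(6LEI) = 266.5/EI
  at E: point load 176.5 at a = 3.31: Pab(L + a)/(6LEI) = 314.8/EI
  θ_D0 = 293.2/EI,  θ_E0 = 345.2/EI
Flexibility coefficients: a unit moment at one end gives L/(3EI) there and L/(6EI) at the far end, so f₁₁ = f₂₂ = 1.767/EI and f₁₂ = f₂₁ = 0.8833/EI.
Compatibility — zero rotation at each built-in end:
  1.767 M_D + 0.8833 M_E = 293.2
  0.8833 M_D + 1.767 M_E = 345.2
Solving the pair gives M_D = 90.98 kN·m and M_E = 149.9 kN·m (hogging).

M_E = 149.9 kN·m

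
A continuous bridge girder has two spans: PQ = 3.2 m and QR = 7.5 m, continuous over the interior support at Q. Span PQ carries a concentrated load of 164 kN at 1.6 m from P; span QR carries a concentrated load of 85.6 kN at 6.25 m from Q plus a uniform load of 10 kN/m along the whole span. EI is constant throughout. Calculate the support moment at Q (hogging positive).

M_Q = 115.2 kN·m

Take M_Q as the redundant. Released structure: two simple spans PQ and QR with a hinge at Q.
End slopes at the hinge Q, treating each span as simply supported:
  span PQ: point load 164 at a = 1.6: Pab(L + a)/(6LEI) = 105/EI
  span QR: point load 85.6 at a = 6.25: Pab(L + b)/(6LEI) = 130/EI
  span QR: UDL 10: wL³/(24EI) = 175.8/EI
  relative rotation θ_0 = (105 + 305.8)/EI = 410.8/EI
A unit hogging moment at Q produces rotation L₁/(3EI) + L₂/(3EI) = 3.567/EI.
Slope continuity at Q: θ_0 = M_Q·3.567/EI, so M_Q = 410.8/3.567 = 115.2 kN·m (hogging).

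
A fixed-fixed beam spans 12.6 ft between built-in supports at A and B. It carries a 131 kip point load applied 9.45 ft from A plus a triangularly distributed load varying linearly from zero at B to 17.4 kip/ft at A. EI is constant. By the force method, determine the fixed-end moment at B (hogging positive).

Take the two fixed-end moments M_A, M_B as redundants; the released structure is the simple span AB.
On the primary (simply-supported) span, the end slopes from the loading are:
  at A: point load 131 at a = 9.45: Pab(L + b)/(6LEI) = 812.4/EI
  at B: point load 131 at a = 9.45: Pab(L + a)/(6LEI) = 1137/EI
  at A: triangular load, peak 17.4: w₀L³/(45EI) = 773.5/EI
  at B: triangular load, peak 17.4: 7w₀L³/(360EI) = 676.8/EI
  θ_A0 = 1586/EI,  θ_B0 = 1814/EI
Flexibility coefficients: a unit moment at one end gives L/(3EI) there and L/(6EI) at the far end, so f₁₁ = f₂₂ = 4.2/EI and f₁₂ = f₂₁ = 2.1/EI.
Compatibility — zero rotation at each built-in end:
  4.2 M_A + 2.1 M_B = 1586
  2.1 M_A + 4.2 M_B = 1814
Solving the pair gives M_A = 215.5 kip·ft and M_B = 324.2 kip·ft (hogging).

M_B = 324.2 kip·ft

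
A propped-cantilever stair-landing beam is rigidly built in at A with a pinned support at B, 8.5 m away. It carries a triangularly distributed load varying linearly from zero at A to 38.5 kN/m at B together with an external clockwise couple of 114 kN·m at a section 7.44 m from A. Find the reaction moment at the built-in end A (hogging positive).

Remove the prop at B; the released (primary) structure is a cantilever built in at A.
Primary-structure tip deflection at B by superposition:
  triangular load, peak 38.5 at the free end: 11w₀L⁴/(120EI) = 18422/EI
  clockwise couple 114 at a = 7.44: M₀a(2L − a)/(2EI) = 4054/EI
  δ_0 = 22477/EI
Flexibility coefficient — unit upward force at B: δ_{BB} = L³/(3EI) = 204.7/EI.
The prop prevents deflection at B: R_B = δ_0/δ_{BB} = 22477/204.7 = 109.8 kN.
Moment equilibrium about A: M_A = Σ(load moments about A) − R_B·L = 1041 − 109.8×8.5 = 107.9 kN·m.

M_A = 107.9 kN·m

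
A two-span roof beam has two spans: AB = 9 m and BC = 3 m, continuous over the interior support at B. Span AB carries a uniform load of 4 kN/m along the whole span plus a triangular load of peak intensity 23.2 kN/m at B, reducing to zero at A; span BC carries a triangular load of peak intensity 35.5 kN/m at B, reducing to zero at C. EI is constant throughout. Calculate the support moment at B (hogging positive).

Take M_B as the redundant. Released structure: two simple spans AB and BC with a hinge at B.
Rotations at B on the released spans (each span's end-slope, ×1/EI):
  span AB: UDL 4: wL³/(24EI) = 121.5/EI
  span AB: triangular load, peak 23.2: w₀L³/(45EI) = 375.8/EI
  span BC: triangular load, peak 35.5: w₀L³/(45EI) = 21.3/EI
  relative rotation θ_0 = (497.3 + 21.3)/EI = 518.6/EI
A unit hogging moment at B produces rotation L₁/(3EI) + L₂/(3EI) = 4/EI.
Slope continuity at B: θ_0 = M_B·4/EI, so M_B = 518.6/4 = 129.7 kN·m (hogging).

M_B = 129.7 kN·m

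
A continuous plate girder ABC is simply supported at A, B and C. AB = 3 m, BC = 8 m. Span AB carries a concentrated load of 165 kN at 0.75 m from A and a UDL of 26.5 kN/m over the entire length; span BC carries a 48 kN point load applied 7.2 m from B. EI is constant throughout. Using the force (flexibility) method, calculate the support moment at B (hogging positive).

M_B = 37.77 kN·m

Take M_B as the redundant. Released structure: two simple spans AB and BC with a hinge at B.
Discontinuity in slope at B on the released structure — sum the simple-span end rotations:
  span AB: point load 165 at a = 0.75: Pab(L + a)/(6LEI) = 58.01/EI
  span AB: UDL 26.5: wL³/(24EI) = 29.81/EI
  span BC: point load 48 at a = 7.2: Pab(L + b)/(6LEI) = 50.69/EI
  relative rotation θ_0 = (87.82 + 50.69)/EI = 138.5/EI
A unit hogging moment at B produces rotation L₁/(3EI) + L₂/(3EI) = 3.667/EI.
Compatibility: M_B·(L₁+L₂)/(3EI) = θ_0, giving M_B = 37.77 kN·m (hogging).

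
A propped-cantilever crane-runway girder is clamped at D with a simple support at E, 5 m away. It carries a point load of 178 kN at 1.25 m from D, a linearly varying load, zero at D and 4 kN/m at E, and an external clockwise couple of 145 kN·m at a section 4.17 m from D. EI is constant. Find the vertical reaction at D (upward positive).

Remove the prop at E; the released (primary) structure is a cantilever built in at D.
Free-end deflection of the primary structure under the applied loading (downward +):
  point load 178 at a = 1.25: Pa²(3L − a)/(6EI) = 637.4/EI
  triangular load, peak 4 at the free end: 11w₀L⁴/(120EI) = 229.2/EI
  clockwise couple 145 at a = 4.17: M₀a(2L − a)/(2EI) = 1763/EI
  δ_0 = 2629/EI
Flexibility coefficient — unit upward force at E: δ_{EE} = L³/(3EI) = 41.67/EI.
Compatibility at E: δ_0 − R_E·δ_{EE} = 0, so R_E = 2629/41.67 = 63.1 kN.
Vertical equilibrium: R_D = ΣP − R_E = 188 − 63.1 = 124.9 kN.

R_D = 124.9 kN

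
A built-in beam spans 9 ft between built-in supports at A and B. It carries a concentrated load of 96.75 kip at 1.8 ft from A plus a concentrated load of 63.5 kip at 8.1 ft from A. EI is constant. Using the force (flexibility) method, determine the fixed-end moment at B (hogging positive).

Take the two fixed-end moments M_A, M_B as redundants; the released structure is the simple span AB.
End rotations of the released simple span under the applied load (×1/EI):
  at A: point load 96.75 at a = 1.8: Pab(L + b)/(6LEI) = 376.2/EI
  at B: point load 96.75 at a = 1.8: Pab(L + a)/(6LEI) = 250.8/EI
  at A: point load 63.5 at a = 8.1: Pab(L + b)/(6LEI) = 84.87/EI
  at B: point load 63.5 at a = 8.1: Pab(L + a)/(6LEI) = 146.6/EI
  θ_A0 = 461/EI,  θ_B0 = 397.4/EI
Flexibility coefficients: a unit moment at one end gives L/(3EI) there and L/(6EI) at the far end, so f₁₁ = f₂₂ = 3/EI and f₁₂ = f₂₁ = 1.5/EI.
Compatibility — zero rotation at each built-in end:
  3 M_A + 1.5 M_B = 461
  1.5 M_A + 3 M_B = 397.4
Solving the pair gives M_A = 116.6 kip·ft and M_B = 74.16 kip·ft (hogging).

M_B = 74.16 kip·ft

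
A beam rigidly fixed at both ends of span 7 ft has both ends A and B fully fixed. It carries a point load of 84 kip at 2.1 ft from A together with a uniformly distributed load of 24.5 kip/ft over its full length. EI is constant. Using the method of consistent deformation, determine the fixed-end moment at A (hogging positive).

M_A = 186.5 kip·ft

Take the two fixed-end moments M_A, M_B as redundants; the released structure is the simple span AB.
End rotations of the released simple span under the applied load (×1/EI):
  at A: point load 84 at a = 2.1: Pab(L + b)/(6LEI) = 244.9/EI
  at B: point load 84 at a = 2.1: Pab(L + a)/(6LEI) = 187.3/EI
  at A: UDL 24.5: wL³/(24EI) = 350.1/EI
  at B: UDL 24.5: wL³/(24EI) = 350.1/EI
  θ_A0 = 595/EI,  θ_B0 = 537.4/EI
Flexibility coefficients: a unit moment at one end gives L/(3EI) there and L/(6EI) at the far end, so f₁₁ = f₂₂ = 2.333/EI and f₁₂ = f₂₁ = 1.167/EI.
Compatibility — zero rotation at each built-in end:
  2.333 M_A + 1.167 M_B = 595
  1.167 M_A + 2.333 M_B = 537.4
Solving the pair gives M_A = 186.5 kip·ft and M_B = 137.1 kip·ft (hogging).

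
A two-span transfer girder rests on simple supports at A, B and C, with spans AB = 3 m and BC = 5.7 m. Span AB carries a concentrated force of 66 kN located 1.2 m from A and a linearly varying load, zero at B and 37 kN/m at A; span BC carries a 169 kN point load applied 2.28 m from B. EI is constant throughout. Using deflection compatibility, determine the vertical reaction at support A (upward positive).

Release continuity at B by inserting a hinge; the redundant is the internal moment M_B. The primary structure is two simply-supported spans AB and BC.
Discontinuity in slope at B on the released structure — sum the simple-span end rotations:
  span AB: point load 66 at a = 1.2: Pab(L + a)/(6LEI) = 33.26/EI
  span AB: triangular load, peak 37: 7w₀L³/(360EI) = 19.43/EI
  span BC: point load 169 at a = 2.28: Pab(L + b)/(6LEI) = 351.4/EI
  relative rotation θ_0 = (52.69 + 351.4)/EI = 404.1/EI
A unit hogging moment at B produces rotation L₁/(3EI) + L₂/(3EI) = 2.9/EI.
Compatibility: M_B·(L₁+L₂)/(3EI) = θ_0, giving M_B = 139.3 kN·m (hogging).
Span AB, ΣM about A with M_B applied at B: R_B^{AB}·3 = 134.7 + 139.3, so R_B^{AB} = 91.35 kN and R_A = 121.5 − 91.35 = 30.15 kN.

R_A = 30.15 kN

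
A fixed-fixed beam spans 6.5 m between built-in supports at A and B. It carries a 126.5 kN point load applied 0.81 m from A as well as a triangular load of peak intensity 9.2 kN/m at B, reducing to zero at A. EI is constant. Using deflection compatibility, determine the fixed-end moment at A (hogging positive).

Take the two fixed-end moments M_A, M_B as redundants; the released structure is the simple span AB.
Simple-span end rotations at A and B under the given loads:
  at A: point load 126.5 at a = 0.81: Pab(L + b)/(6LEI) = 182.2/EI
  at B: point load 126.5 at a = 0.81: Pab(L + a)/(6LEI) = 109.3/EI
  at A: triangular load, peak 9.2: 7w₀L³/(360EI) = 49.13/EI
  at B: triangular load, peak 9.2: w₀L³/(45EI) = 56.15/EI
  θ_A0 = 231.4/EI,  θ_B0 = 165.4/EI
Flexibility coefficients: a unit moment at one end gives L/(3EI) there and L/(6EI) at the far end, so f₁₁ = f₂₂ = 2.167/EI and f₁₂ = f₂₁ = 1.083/EI.
Compatibility — zero rotation at each built-in end:
  2.167 M_A + 1.083 M_B = 231.4
  1.083 M_A + 2.167 M_B = 165.4
Solving the pair gives M_A = 91.48 kN·m and M_B = 30.61 kN·m (hogging).

M_A = 91.48 kN·m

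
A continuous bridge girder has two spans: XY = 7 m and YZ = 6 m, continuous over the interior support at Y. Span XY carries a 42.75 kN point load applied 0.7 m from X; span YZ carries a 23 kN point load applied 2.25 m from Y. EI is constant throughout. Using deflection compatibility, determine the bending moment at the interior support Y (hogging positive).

Release continuity at Y by inserting a hinge; the redundant is the internal moment M_Y. The primary structure is two simply-supported spans XY and YZ.
Rotations at Y on the released spans (each span's end-slope, ×1/EI):
  span XY: point load 42.75 at a = 0.7: Pab(L + a)/(6LEI) = 34.56/EI
  span YZ: point load 23 at a = 2.25: Pab(L + b)/(6LEI) = 52.56/EI
  relative rotation θ_0 = (34.56 + 52.56)/EI = 87.12/EI
A unit hogging moment at Y produces rotation L₁/(3EI) + L₂/(3EI) = 4.333/EI.
Compatibility: M_Y·(L₁+L₂)/(3EI) = θ_0, giving M_Y = 20.11 kN·m (hogging).

M_Y = 20.11 kN·m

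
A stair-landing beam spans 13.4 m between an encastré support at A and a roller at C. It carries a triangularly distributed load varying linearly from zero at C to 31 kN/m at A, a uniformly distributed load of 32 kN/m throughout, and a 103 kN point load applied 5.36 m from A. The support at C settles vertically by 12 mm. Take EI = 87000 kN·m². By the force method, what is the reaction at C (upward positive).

Remove the prop at C; the released (primary) structure is a cantilever built in at A.
Deflection at C on the released cantilever, summing each load's contribution:
  triangular load, peak 31 at the fixed end: w₀L⁴/(30EI) = 33317/EI
  UDL 32: wL⁴/(8EI) = 128967/EI
  point load 103 at a = 5.36: Pa²(3L − a)/(6EI) = 17183/EI
  δ_0 = 179466/EI
Tip deflection under a unit load at C: L³/(3EI) = 802/EI.
With EI = 87000 kN·m²: δ_0 = 2.0628 m and δ_{CC} = 0.009219 m/kN.
Compatibility — the beam at C must follow the support down by 0.012 m: δ_0 − R_C·δ_{CC} = 0.012, so R_C = (2.0628 − 0.012)/0.009219 = 222.5 kN.

R_C = 222.5 kN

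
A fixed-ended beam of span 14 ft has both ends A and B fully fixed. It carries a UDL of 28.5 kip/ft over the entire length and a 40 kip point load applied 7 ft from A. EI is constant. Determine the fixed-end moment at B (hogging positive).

Take the two fixed-end moments M_A, M_B as redundants; the released structure is the simple span AB.
On the primary (simply-supported) span, the end slopes from the loading are:
  at A: UDL 28.5: wL³/(24EI) = 3258/EI
  at B: UDL 28.5: wL³/(24EI) = 3258/EI
  at A: point load 40 at a = 7: Pab(L + b)/(6LEI) = 490/EI
  at B: point load 40 at a = 7: Pab(L + a)/(6LEI) = 490/EI
  θ_A0 = 3748/EI,  θ_B0 = 3748/EI
Flexibility coefficients: a unit moment at one end gives L/(3EI) there and L/(6EI) at the far end, so f₁₁ = f₂₂ = 4.667/EI and f₁₂ = f₂₁ = 2.333/EI.
Compatibility — zero rotation at each built-in end:
  4.667 M_A + 2.333 M_B = 3748
  2.333 M_A + 4.667 M_B = 3748
Solving the pair gives M_A = 535.5 kip·ft and M_B = 535.5 kip·ft (hogging).

M_B = 535.5 kip·ft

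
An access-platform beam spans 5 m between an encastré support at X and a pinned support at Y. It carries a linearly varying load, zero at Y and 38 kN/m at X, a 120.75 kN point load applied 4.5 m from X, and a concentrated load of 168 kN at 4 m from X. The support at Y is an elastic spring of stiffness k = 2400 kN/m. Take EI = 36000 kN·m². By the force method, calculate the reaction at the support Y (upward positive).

Take the reaction at Y as the redundant and release it; the primary structure is a cantilever fixed at X.
Downward deflection at the released point Y due to the loads:
  triangular load, peak 38 at the fixed end: w₀L⁴/(30EI) = 791.7/EI
  point load 120.75 at a = 4.5: Pa²(3L − a)/(6EI) = 4279/EI
  point load 168 at a = 4: Pa²(3L − a)/(6EI) = 4928/EI
  δ_0 = 9999/EI
Tip deflection under a unit load at Y: L³/(3EI) = 41.67/EI.
With EI = 36000 kN·m²: δ_0 = 0.27774 m and δ_{YY} = 0.001157 m/kN.
Compatibility — the spring shortens by R_Y/k under the reaction it provides: δ_0 − R_Y·δ_{YY} = R_Y/k. With 1/k = 0.000417 m/kN, R_Y = δ_0 / (δ_{YY} + 1/k) = 0.27774 / (0.001157 + 0.000417) = 176.4 kN.

R_Y = 176.4 kN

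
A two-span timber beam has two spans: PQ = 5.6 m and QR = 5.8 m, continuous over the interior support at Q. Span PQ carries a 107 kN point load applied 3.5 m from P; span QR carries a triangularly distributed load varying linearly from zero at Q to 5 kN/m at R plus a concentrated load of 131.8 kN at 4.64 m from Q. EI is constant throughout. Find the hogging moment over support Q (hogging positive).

M_Q = 98.38 kN·m

Take M_Q as the redundant. Released structure: two simple spans PQ and QR with a hinge at Q.
End slopes at the hinge Q, treating each span as simply supported:
  span PQ: point load 107 at a = 3.5: Pab(L + a)/(6LEI) = 213/EI
  span QR: triangular load, peak 5: 7w₀L³/(360EI) = 18.97/EI
  span QR: point load 131.8 at a = 4.64: Pab(L + b)/(6LEI) = 141.9/EI
  relative rotation θ_0 = (213 + 160.8)/EI = 373.8/EI
A unit hogging moment at Q produces rotation L₁/(3EI) + L₂/(3EI) = 3.8/EI.
Compatibility: M_Q·(L₁+L₂)/(3EI) = θ_0, giving M_Q = 98.38 kN·m (hogging).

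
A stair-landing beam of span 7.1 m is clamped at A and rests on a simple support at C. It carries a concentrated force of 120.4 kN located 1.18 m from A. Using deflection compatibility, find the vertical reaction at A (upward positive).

R_A = 115.7 kN

Choose R_C as the redundant. The primary structure is the cantilever fixed at A.
Primary-structure tip deflection at C by superposition:
  point load 120.4 at a = 1.18: Pa²(3L − a)/(6EI) = 562.2/EI
Flexibility coefficient — unit upward force at C: δ_{CC} = L³/(3EI) = 119.3/EI.
Compatibility at C: δ_0 − R_C·δ_{CC} = 0, so R_C = 562.2/119.3 = 4.712 kN.
Vertical equilibrium: R_A = ΣP − R_C = 120.4 − 4.712 = 115.7 kN.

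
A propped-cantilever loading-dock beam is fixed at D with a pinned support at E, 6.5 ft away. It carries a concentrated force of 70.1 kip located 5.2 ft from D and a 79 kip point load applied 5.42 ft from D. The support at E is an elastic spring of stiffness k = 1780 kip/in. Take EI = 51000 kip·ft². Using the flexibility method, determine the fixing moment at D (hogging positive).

M_D = 103.2 kip·ft

Remove the prop at E; the released (primary) structure is a cantilever built in at D.
Downward deflection at the released point E due to the loads:
  point load 70.1 at a = 5.2: Pa²(3L − a)/(6EI) = 4518/EI
  point load 79 at a = 5.42: Pa²(3L − a)/(6EI) = 5446/EI
  δ_0 = 9964/EI
Tip deflection under a unit load at E: L³/(3EI) = 91.54/EI.
With EI = 51000 kip·ft²: δ_0 = 0.19536 ft and δ_{EE} = 0.001795 ft/kip.
Compatibility — the spring shortens by R_E/k under the reaction it provides: δ_0 − R_E·δ_{EE} = R_E/k. With 1/k = 1/(1780×12) ft/kip = 0.000047 ft/kip, R_E = δ_0 / (δ_{EE} + 1/k) = 0.19536 / (0.001795 + 0.000047) = 106.1 kip.
Moment equilibrium about D: M_D = Σ(load moments about D) − R_E·L = 792.7 − 106.1×6.5 = 103.2 kip·ft.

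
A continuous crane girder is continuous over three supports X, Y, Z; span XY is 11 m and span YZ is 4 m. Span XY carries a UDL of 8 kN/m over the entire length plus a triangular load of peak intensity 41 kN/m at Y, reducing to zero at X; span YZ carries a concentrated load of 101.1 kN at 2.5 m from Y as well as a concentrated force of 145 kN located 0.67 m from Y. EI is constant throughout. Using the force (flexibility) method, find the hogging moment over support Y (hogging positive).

M_Y = 368.4 kN·m

Insert a hinge at Y; M_Y is the redundant, and each span becomes simply supported.
Rotations at Y on the released spans (each span's end-slope, ×1/EI):
  span XY: UDL 8: wL³/(24EI) = 443.7/EI
  span XY: triangular load, peak 41: w₀L³/(45EI) = 1213/EI
  span YZ: point load 101.1 at a = 2.5: Pab(L + b)/(6LEI) = 86.88/EI
  span YZ: point load 145 at a = 0.67: Pab(L + b)/(6LEI) = 98.81/EI
  relative rotation θ_0 = (1656 + 185.7)/EI = 1842/EI
A unit hogging moment at Y produces rotation L₁/(3EI) + L₂/(3EI) = 5/EI.
Slope continuity at Y: θ_0 = M_Y·5/EI, so M_Y = 1842/5 = 368.4 kN·m (hogging).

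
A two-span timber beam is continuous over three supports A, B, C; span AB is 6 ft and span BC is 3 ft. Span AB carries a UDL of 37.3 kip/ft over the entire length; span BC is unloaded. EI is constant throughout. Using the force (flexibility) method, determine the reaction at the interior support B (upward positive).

Insert a hinge at B; M_B is the redundant, and each span becomes simply supported.
Discontinuity in slope at B on the released structure — sum the simple-span end rotations:
  span AB: UDL 37.3: wL³/(24EI) = 335.7/EI
  relative rotation θ_0 = (335.7 + 0)/EI = 335.7/EI
A unit hogging moment at B produces rotation L₁/(3EI) + L₂/(3EI) = 3/EI.
Compatibility: M_B·(L₁+L₂)/(3EI) = θ_0, giving M_B = 111.9 kip·ft (hogging).
Span AB, ΣM about A with M_B applied at B: R_B^{AB}·6 = 671.4 + 111.9, so R_B^{AB} = 130.6 kip and R_A = 223.8 − 130.6 = 93.25 kip.
Span BC, ΣM about C: R_B^{BC}·3 = 0 + 111.9, so R_B^{BC} = 37.3 kip and R_C = 0 − 37.3 = -37.3 kip.
R_B = 130.6 + 37.3 = 167.8 kip.

R_B = 167.8 kip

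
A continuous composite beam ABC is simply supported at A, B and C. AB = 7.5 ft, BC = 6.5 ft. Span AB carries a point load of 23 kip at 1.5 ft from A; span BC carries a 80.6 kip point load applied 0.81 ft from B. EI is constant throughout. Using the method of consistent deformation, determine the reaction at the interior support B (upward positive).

R_B = 84.85 kip

Release continuity at B by inserting a hinge; the redundant is the internal moment M_B. The primary structure is two simply-supported spans AB and BC.
Rotations at B on the released spans (each span's end-slope, ×1/EI):
  span AB: point load 23 at a = 1.5: Pab(L + a)/(6LEI) = 41.4/EI
  span BC: point load 80.6 at a = 0.81: Pab(L + b)/(6LEI) = 116.1/EI
  relative rotation θ_0 = (41.4 + 116.1)/EI = 157.5/EI
A unit hogging moment at B produces rotation L₁/(3EI) + L₂/(3EI) = 4.667/EI.
Slope continuity at B: θ_0 = M_B·4.667/EI, so M_B = 157.5/4.667 = 33.75 kip·ft (hogging).
Span AB, ΣM about A with M_B applied at B: R_B^{AB}·7.5 = 34.5 + 33.75, so R_B^{AB} = 9.1 kip and R_A = 23 − 9.1 = 13.9 kip.
Span BC, ΣM about C: R_B^{BC}·6.5 = 458.6 + 33.75, so R_B^{BC} = 75.75 kip and R_C = 80.6 − 75.75 = 4.851 kip.
R_B = 9.1 + 75.75 = 84.85 kip.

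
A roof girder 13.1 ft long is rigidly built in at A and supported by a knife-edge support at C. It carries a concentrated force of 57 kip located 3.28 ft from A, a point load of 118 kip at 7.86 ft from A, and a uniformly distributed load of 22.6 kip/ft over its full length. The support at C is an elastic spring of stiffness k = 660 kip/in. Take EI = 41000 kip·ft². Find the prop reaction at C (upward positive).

R_C = 165.8 kip

Remove the prop at C; the released (primary) structure is a cantilever built in at A.
Primary-structure tip deflection at C by superposition:
  point load 57 at a = 3.28: Pa²(3L − a)/(6EI) = 3681/EI
  point load 118 at a = 7.86: Pa²(3L − a)/(6EI) = 38200/EI
  UDL 22.6: wL⁴/(8EI) = 83196/EI
  δ_0 = 125077/EI
Flexibility coefficient — unit upward force at C: δ_{CC} = L³/(3EI) = 749.4/EI.
With EI = 41000 kip·ft²: δ_0 = 3.0507 ft and δ_{CC} = 0.018277 ft/kip.
Compatibility — the spring shortens by R_C/k under the reaction it provides: δ_0 − R_C·δ_{CC} = R_C/k. With 1/k = 1/(660×12) ft/kip = 0.000126 ft/kip, R_C = δ_0 / (δ_{CC} + 1/k) = 3.0507 / (0.018277 + 0.000126) = 165.8 kip.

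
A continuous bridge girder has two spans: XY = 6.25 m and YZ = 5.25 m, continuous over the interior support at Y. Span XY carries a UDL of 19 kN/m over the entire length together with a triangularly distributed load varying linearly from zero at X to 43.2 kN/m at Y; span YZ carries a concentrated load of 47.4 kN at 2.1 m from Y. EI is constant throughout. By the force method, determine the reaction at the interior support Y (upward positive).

Release continuity at Y by inserting a hinge; the redundant is the internal moment M_Y. The primary structure is two simply-supported spans XY and YZ.
Discontinuity in slope at Y on the released structure — sum the simple-span end rotations:
  span XY: UDL 19: wL³/(24EI) = 193.3/EI
  span XY: triangular load, peak 43.2: w₀L³/(45EI) = 234.4/EI
  span YZ: point load 47.4 at a = 2.1: Pab(L + b)/(6LEI) = 83.61/EI
  relative rotation θ_0 = (427.7 + 83.61)/EI = 511.3/EI
A unit hogging moment at Y produces rotation L₁/(3EI) + L₂/(3EI) = 3.833/EI.
Slope continuity at Y: θ_0 = M_Y·3.833/EI, so M_Y = 511.3/3.833 = 133.4 kN·m (hogging).
Span XY, ΣM about X with M_Y applied at Y: R_Y^{XY}·6.25 = 933.6 + 133.4, so R_Y^{XY} = 170.7 kN and R_X = 253.8 − 170.7 = 83.04 kN.
Span YZ, ΣM about Z: R_Y^{YZ}·5.25 = 149.3 + 133.4, so R_Y^{YZ} = 53.84 kN and R_Z = 47.4 − 53.84 = -6.445 kN.
R_Y = 170.7 + 53.84 = 224.6 kN.

R_Y = 224.6 kN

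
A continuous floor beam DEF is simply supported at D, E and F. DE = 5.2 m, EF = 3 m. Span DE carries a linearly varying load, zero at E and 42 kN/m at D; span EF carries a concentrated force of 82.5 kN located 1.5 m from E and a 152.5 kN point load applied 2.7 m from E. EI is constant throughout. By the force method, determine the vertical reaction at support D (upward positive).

R_D = 59.86 kN

Insert a hinge at E; M_E is the redundant, and each span becomes simply supported.
Rotations at E on the released spans (each span's end-slope, ×1/EI):
  span DE: triangular load, peak 42: 7w₀L³/(360EI) = 114.8/EI
  span EF: point load 82.5 at a = 1.5: Pab(L + b)/(6LEI) = 46.41/EI
  span EF: point load 152.5 at a = 2.7: Pab(L + b)/(6LEI) = 22.65/EI
  relative rotation θ_0 = (114.8 + 69.05)/EI = 183.9/EI
A unit hogging moment at E produces rotation L₁/(3EI) + L₂/(3EI) = 2.733/EI.
Slope continuity at E: θ_0 = M_E·2.733/EI, so M_E = 183.9/2.733 = 67.27 kN·m (hogging).
Span DE, ΣM about D with M_E applied at E: R_E^{DE}·5.2 = 189.3 + 67.27, so R_E^{DE} = 49.34 kN and R_D = 109.2 − 49.34 = 59.86 kN.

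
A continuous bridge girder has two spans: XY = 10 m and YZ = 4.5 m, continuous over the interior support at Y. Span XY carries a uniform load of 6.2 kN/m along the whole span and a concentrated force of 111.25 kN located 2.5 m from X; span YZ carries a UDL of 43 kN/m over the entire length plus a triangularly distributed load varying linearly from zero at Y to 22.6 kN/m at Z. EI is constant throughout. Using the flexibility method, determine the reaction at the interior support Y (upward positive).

R_Y = 232.3 kN

Insert a hinge at Y; M_Y is the redundant, and each span becomes simply supported.
Rotations at Y on the released spans (each span's end-slope, ×1/EI):
  span XY: UDL 6.2: wL³/(24EI) = 258.3/EI
  span XY: point load 111.25 at a = 2.5: Pab(L + a)/(6LEI) = 434.6/EI
  span YZ: UDL 43: wL³/(24EI) = 163.3/EI
  span YZ: triangular load, peak 22.6: 7w₀L³/(360EI) = 40.04/EI
  relative rotation θ_0 = (692.9 + 203.3)/EI = 896.2/EI
A unit hogging moment at Y produces rotation L₁/(3EI) + L₂/(3EI) = 4.833/EI.
Compatibility: M_Y·(L₁+L₂)/(3EI) = θ_0, giving M_Y = 185.4 kN·m (hogging).
Span XY, ΣM about X with M_Y applied at Y: R_Y^{XY}·10 = 588.1 + 185.4, so R_Y^{XY} = 77.35 kN and R_X = 173.2 − 77.35 = 95.9 kN.
Span YZ, ΣM about Z: R_Y^{YZ}·4.5 = 511.6 + 185.4, so R_Y^{YZ} = 154.9 kN and R_Z = 244.3 − 154.9 = 89.44 kN.
R_Y = 77.35 + 154.9 = 232.3 kN.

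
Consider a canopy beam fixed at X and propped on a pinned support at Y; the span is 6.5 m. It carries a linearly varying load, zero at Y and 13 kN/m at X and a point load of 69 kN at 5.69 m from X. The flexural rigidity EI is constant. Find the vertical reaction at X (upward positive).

Take the reaction at Y as the redundant and release it; the primary structure is a cantilever fixed at X.
Deflection at Y on the released cantilever, summing each load's contribution:
  triangular load, peak 13 at the fixed end: w₀L⁴/(30EI) = 773.5/EI
  point load 69 at a = 5.69: Pa²(3L − a)/(6EI) = 5142/EI
  δ_0 = 5915/EI
Tip deflection under a unit load at Y: L³/(3EI) = 91.54/EI.
Compatibility at Y: δ_0 − R_Y·δ_{YY} = 0, so R_Y = 5915/91.54 = 64.62 kN.
Vertical equilibrium: R_X = ΣP − R_Y = 111.2 − 64.62 = 46.63 kN.

R_X = 46.63 kN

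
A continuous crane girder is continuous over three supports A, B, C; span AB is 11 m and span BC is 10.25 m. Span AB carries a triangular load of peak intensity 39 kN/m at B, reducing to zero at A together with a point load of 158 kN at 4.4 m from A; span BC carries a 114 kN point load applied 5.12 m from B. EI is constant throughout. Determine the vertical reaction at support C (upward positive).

Insert a hinge at B; M_B is the redundant, and each span becomes simply supported.
Discontinuity in slope at B on the released structure — sum the simple-span end rotations:
  span AB: triangular load, peak 39: w₀L³/(45EI) = 1154/EI
  span AB: point load 158 at a = 4.4: Pab(L + a)/(6LEI) = 1071/EI
  span BC: point load 114 at a = 5.12: Pab(L + b)/(6LEI) = 748.8/EI
  relative rotation θ_0 = (2224 + 748.8)/EI = 2973/EI
A unit hogging moment at B produces rotation L₁/(3EI) + L₂/(3EI) = 7.083/EI.
Slope continuity at B: θ_0 = M_B·7.083/EI, so M_B = 2973/7.083 = 419.7 kN·m (hogging).
Span BC, ΣM about C: R_B^{BC}·10.25 = 584.8 + 419.7, so R_B^{BC} = 98 kN and R_C = 114 − 98 = 16 kN.

R_C = 16 kN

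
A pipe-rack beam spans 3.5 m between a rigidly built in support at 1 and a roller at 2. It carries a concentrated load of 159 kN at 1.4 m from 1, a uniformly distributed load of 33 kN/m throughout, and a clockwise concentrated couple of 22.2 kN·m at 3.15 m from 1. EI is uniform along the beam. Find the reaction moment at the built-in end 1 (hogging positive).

M_1 = 146.6 kN·m

Release the roller at 2. Primary structure: cantilever fixed at 1.
Primary-structure tip deflection at 2 by superposition:
  point load 159 at a = 1.4: Pa²(3L − a)/(6EI) = 472.7/EI
  UDL 33: wL⁴/(8EI) = 619/EI
  clockwise couple 22.2 at a = 3.15: M₀a(2L − a)/(2EI) = 134.6/EI
  δ_0 = 1226/EI
Tip deflection under a unit load at 2: L³/(3EI) = 14.29/EI.
Compatibility at 2: δ_0 − R_2·δ_{22} = 0, so R_2 = 1226/14.29 = 85.8 kN.
Moment equilibrium about 1: M_1 = Σ(load moments about 1) − R_2·L = 446.9 − 85.8×3.5 = 146.6 kN·m.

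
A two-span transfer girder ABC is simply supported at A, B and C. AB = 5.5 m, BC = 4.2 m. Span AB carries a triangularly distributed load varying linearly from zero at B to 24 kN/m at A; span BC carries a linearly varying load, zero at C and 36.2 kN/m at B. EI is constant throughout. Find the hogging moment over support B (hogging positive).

M_B = 42.45 kN·m

Take M_B as the redundant. Released structure: two simple spans AB and BC with a hinge at B.
End slopes at the hinge B, treating each span as simply supported:
  span AB: triangular load, peak 24: 7w₀L³/(360EI) = 77.64/EI
  span BC: triangular load, peak 36.2: w₀L³/(45EI) = 59.6/EI
  relative rotation θ_0 = (77.64 + 59.6)/EI = 137.2/EI
A unit hogging moment at B produces rotation L₁/(3EI) + L₂/(3EI) = 3.233/EI.
Slope continuity at B: θ_0 = M_B·3.233/EI, so M_B = 137.2/3.233 = 42.45 kN·m (hogging).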